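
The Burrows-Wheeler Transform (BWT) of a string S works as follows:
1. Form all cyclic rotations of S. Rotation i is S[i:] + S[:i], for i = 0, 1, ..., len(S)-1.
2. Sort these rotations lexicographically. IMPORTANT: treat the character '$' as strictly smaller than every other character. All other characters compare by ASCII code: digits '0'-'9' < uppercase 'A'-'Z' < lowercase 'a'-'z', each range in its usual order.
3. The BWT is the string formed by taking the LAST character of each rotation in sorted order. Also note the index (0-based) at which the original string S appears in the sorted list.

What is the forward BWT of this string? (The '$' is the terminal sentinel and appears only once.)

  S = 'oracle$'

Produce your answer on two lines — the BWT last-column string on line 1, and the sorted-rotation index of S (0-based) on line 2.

Answer: eralc$o
5

Derivation:
All 7 rotations (rotation i = S[i:]+S[:i]):
  rot[0] = oracle$
  rot[1] = racle$o
  rot[2] = acle$or
  rot[3] = cle$ora
  rot[4] = le$orac
  rot[5] = e$oracl
  rot[6] = $oracle
Sorted (with $ < everything):
  sorted[0] = $oracle  (last char: 'e')
  sorted[1] = acle$or  (last char: 'r')
  sorted[2] = cle$ora  (last char: 'a')
  sorted[3] = e$oracl  (last char: 'l')
  sorted[4] = le$orac  (last char: 'c')
  sorted[5] = oracle$  (last char: '$')
  sorted[6] = racle$o  (last char: 'o')
Last column: eralc$o
Original string S is at sorted index 5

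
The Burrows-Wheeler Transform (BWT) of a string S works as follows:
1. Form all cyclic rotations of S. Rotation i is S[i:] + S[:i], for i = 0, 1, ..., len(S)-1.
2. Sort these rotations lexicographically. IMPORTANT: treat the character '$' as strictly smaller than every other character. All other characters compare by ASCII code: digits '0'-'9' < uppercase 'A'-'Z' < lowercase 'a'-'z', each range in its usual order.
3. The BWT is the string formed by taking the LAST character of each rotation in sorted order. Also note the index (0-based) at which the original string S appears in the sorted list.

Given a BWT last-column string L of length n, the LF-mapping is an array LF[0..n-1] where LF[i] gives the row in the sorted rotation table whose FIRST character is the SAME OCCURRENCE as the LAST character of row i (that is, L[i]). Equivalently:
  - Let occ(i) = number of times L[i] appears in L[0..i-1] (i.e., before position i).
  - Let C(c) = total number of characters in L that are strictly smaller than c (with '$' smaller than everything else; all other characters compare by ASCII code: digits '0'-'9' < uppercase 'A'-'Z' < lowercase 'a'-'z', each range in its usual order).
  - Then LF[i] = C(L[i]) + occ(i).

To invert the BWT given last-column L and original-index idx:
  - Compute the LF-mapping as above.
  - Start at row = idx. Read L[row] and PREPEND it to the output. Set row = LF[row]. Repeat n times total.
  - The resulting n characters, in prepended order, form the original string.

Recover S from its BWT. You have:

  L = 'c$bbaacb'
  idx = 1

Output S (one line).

LF mapping: 6 0 3 4 1 2 7 5
Walk LF starting at row 1, prepending L[row]:
  step 1: row=1, L[1]='$', prepend. Next row=LF[1]=0
  step 2: row=0, L[0]='c', prepend. Next row=LF[0]=6
  step 3: row=6, L[6]='c', prepend. Next row=LF[6]=7
  step 4: row=7, L[7]='b', prepend. Next row=LF[7]=5
  step 5: row=5, L[5]='a', prepend. Next row=LF[5]=2
  step 6: row=2, L[2]='b', prepend. Next row=LF[2]=3
  step 7: row=3, L[3]='b', prepend. Next row=LF[3]=4
  step 8: row=4, L[4]='a', prepend. Next row=LF[4]=1
Reversed output: abbabcc$

Answer: abbabcc$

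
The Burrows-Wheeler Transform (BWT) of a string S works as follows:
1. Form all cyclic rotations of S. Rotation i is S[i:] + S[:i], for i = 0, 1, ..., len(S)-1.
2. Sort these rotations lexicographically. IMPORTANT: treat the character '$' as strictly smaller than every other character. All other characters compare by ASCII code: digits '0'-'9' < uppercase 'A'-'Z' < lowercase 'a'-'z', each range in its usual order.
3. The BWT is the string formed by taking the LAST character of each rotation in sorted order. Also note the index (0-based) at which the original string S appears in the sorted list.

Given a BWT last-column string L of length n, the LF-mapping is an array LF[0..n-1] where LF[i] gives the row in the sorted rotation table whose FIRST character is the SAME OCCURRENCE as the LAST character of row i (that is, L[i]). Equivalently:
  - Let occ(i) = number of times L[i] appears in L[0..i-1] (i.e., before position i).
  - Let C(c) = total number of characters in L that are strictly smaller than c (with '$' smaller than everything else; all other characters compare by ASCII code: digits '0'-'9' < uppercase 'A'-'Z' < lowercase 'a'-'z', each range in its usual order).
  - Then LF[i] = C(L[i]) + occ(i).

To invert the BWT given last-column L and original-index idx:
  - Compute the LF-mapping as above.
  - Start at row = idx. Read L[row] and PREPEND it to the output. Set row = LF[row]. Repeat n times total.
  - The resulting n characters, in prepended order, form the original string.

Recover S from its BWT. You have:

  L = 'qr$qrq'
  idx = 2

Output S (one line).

LF mapping: 1 4 0 2 5 3
Walk LF starting at row 2, prepending L[row]:
  step 1: row=2, L[2]='$', prepend. Next row=LF[2]=0
  step 2: row=0, L[0]='q', prepend. Next row=LF[0]=1
  step 3: row=1, L[1]='r', prepend. Next row=LF[1]=4
  step 4: row=4, L[4]='r', prepend. Next row=LF[4]=5
  step 5: row=5, L[5]='q', prepend. Next row=LF[5]=3
  step 6: row=3, L[3]='q', prepend. Next row=LF[3]=2
Reversed output: qqrrq$

Answer: qqrrq$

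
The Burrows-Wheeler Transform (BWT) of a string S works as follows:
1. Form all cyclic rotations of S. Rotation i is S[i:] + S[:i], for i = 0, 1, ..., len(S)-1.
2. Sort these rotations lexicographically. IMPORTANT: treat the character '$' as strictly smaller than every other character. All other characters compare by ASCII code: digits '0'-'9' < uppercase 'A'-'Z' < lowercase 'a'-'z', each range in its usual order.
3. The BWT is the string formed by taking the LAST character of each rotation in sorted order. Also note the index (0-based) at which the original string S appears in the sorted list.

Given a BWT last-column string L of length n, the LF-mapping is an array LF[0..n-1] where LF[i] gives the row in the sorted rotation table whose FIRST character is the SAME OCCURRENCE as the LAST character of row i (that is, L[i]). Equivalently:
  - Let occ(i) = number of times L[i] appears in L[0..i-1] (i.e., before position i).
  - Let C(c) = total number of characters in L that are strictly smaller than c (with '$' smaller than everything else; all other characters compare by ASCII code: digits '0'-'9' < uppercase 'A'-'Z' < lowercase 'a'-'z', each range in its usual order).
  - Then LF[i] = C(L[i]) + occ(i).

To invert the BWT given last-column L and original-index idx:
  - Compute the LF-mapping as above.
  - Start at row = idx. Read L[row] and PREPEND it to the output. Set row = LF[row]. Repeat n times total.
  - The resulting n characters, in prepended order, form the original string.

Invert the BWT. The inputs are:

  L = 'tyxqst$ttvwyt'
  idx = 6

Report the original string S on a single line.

Answer: tvwxstttyyqt$

Derivation:
LF mapping: 3 11 10 1 2 4 0 5 6 8 9 12 7
Walk LF starting at row 6, prepending L[row]:
  step 1: row=6, L[6]='$', prepend. Next row=LF[6]=0
  step 2: row=0, L[0]='t', prepend. Next row=LF[0]=3
  step 3: row=3, L[3]='q', prepend. Next row=LF[3]=1
  step 4: row=1, L[1]='y', prepend. Next row=LF[1]=11
  step 5: row=11, L[11]='y', prepend. Next row=LF[11]=12
  step 6: row=12, L[12]='t', prepend. Next row=LF[12]=7
  step 7: row=7, L[7]='t', prepend. Next row=LF[7]=5
  step 8: row=5, L[5]='t', prepend. Next row=LF[5]=4
  step 9: row=4, L[4]='s', prepend. Next row=LF[4]=2
  step 10: row=2, L[2]='x', prepend. Next row=LF[2]=10
  step 11: row=10, L[10]='w', prepend. Next row=LF[10]=9
  step 12: row=9, L[9]='v', prepend. Next row=LF[9]=8
  step 13: row=8, L[8]='t', prepend. Next row=LF[8]=6
Reversed output: tvwxstttyyqt$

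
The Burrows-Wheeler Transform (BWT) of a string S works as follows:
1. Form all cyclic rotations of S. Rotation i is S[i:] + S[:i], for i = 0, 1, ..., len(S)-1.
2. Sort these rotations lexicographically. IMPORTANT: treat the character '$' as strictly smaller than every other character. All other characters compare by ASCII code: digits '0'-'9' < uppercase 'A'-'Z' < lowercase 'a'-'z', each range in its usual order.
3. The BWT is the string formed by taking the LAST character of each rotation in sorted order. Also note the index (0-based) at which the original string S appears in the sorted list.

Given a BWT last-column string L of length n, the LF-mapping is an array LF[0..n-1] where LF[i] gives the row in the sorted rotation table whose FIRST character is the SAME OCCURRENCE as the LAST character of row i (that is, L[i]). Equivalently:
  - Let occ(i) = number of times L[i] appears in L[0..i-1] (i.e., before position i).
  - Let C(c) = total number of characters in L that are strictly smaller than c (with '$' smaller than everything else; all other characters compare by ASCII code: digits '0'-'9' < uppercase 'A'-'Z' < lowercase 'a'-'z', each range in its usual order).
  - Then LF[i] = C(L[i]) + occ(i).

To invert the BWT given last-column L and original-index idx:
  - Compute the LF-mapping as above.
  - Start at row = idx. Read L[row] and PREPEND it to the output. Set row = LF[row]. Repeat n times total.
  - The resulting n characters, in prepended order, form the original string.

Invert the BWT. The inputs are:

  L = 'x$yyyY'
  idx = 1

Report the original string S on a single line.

LF mapping: 2 0 3 4 5 1
Walk LF starting at row 1, prepending L[row]:
  step 1: row=1, L[1]='$', prepend. Next row=LF[1]=0
  step 2: row=0, L[0]='x', prepend. Next row=LF[0]=2
  step 3: row=2, L[2]='y', prepend. Next row=LF[2]=3
  step 4: row=3, L[3]='y', prepend. Next row=LF[3]=4
  step 5: row=4, L[4]='y', prepend. Next row=LF[4]=5
  step 6: row=5, L[5]='Y', prepend. Next row=LF[5]=1
Reversed output: Yyyyx$

Answer: Yyyyx$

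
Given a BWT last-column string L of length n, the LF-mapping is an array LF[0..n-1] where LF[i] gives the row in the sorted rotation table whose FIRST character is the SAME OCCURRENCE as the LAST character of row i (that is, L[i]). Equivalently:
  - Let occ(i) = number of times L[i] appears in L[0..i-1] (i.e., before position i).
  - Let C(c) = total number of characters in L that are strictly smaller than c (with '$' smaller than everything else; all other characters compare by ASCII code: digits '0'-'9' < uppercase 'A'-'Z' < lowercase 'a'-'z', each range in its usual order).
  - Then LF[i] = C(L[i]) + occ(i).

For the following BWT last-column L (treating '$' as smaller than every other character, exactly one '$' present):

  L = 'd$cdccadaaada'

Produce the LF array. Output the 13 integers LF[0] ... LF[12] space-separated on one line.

Answer: 9 0 6 10 7 8 1 11 2 3 4 12 5

Derivation:
Char counts: '$':1, 'a':5, 'c':3, 'd':4
C (first-col start): C('$')=0, C('a')=1, C('c')=6, C('d')=9
L[0]='d': occ=0, LF[0]=C('d')+0=9+0=9
L[1]='$': occ=0, LF[1]=C('$')+0=0+0=0
L[2]='c': occ=0, LF[2]=C('c')+0=6+0=6
L[3]='d': occ=1, LF[3]=C('d')+1=9+1=10
L[4]='c': occ=1, LF[4]=C('c')+1=6+1=7
L[5]='c': occ=2, LF[5]=C('c')+2=6+2=8
L[6]='a': occ=0, LF[6]=C('a')+0=1+0=1
L[7]='d': occ=2, LF[7]=C('d')+2=9+2=11
L[8]='a': occ=1, LF[8]=C('a')+1=1+1=2
L[9]='a': occ=2, LF[9]=C('a')+2=1+2=3
L[10]='a': occ=3, LF[10]=C('a')+3=1+3=4
L[11]='d': occ=3, LF[11]=C('d')+3=9+3=12
L[12]='a': occ=4, LF[12]=C('a')+4=1+4=5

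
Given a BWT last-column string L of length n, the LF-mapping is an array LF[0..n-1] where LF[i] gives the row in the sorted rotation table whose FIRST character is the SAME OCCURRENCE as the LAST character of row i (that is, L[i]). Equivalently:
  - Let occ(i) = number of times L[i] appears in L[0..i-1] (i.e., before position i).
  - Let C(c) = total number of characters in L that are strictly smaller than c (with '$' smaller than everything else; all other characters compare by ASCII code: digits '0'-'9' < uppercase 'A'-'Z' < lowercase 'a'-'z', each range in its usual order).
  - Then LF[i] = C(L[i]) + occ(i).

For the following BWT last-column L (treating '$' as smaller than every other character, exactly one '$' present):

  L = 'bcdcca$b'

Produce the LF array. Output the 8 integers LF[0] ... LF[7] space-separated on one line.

Answer: 2 4 7 5 6 1 0 3

Derivation:
Char counts: '$':1, 'a':1, 'b':2, 'c':3, 'd':1
C (first-col start): C('$')=0, C('a')=1, C('b')=2, C('c')=4, C('d')=7
L[0]='b': occ=0, LF[0]=C('b')+0=2+0=2
L[1]='c': occ=0, LF[1]=C('c')+0=4+0=4
L[2]='d': occ=0, LF[2]=C('d')+0=7+0=7
L[3]='c': occ=1, LF[3]=C('c')+1=4+1=5
L[4]='c': occ=2, LF[4]=C('c')+2=4+2=6
L[5]='a': occ=0, LF[5]=C('a')+0=1+0=1
L[6]='$': occ=0, LF[6]=C('$')+0=0+0=0
L[7]='b': occ=1, LF[7]=C('b')+1=2+1=3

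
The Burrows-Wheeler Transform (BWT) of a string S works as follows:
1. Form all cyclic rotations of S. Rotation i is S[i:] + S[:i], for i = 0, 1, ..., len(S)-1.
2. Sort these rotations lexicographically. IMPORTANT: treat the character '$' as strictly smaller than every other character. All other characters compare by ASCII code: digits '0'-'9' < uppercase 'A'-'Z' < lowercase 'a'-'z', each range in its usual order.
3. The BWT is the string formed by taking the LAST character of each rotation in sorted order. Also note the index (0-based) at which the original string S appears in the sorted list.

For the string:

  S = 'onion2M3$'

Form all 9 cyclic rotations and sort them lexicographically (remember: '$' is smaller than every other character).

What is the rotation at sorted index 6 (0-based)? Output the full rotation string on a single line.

All 9 rotations (rotation i = S[i:]+S[:i]):
  rot[0] = onion2M3$
  rot[1] = nion2M3$o
  rot[2] = ion2M3$on
  rot[3] = on2M3$oni
  rot[4] = n2M3$onio
  rot[5] = 2M3$onion
  rot[6] = M3$onion2
  rot[7] = 3$onion2M
  rot[8] = $onion2M3
Sorted (with $ < everything):
  sorted[0] = $onion2M3
  sorted[1] = 2M3$onion
  sorted[2] = 3$onion2M
  sorted[3] = M3$onion2
  sorted[4] = ion2M3$on
  sorted[5] = n2M3$onio
  sorted[6] = nion2M3$o
  sorted[7] = on2M3$oni
  sorted[8] = onion2M3$
sorted[6] = nion2M3$o

Answer: nion2M3$o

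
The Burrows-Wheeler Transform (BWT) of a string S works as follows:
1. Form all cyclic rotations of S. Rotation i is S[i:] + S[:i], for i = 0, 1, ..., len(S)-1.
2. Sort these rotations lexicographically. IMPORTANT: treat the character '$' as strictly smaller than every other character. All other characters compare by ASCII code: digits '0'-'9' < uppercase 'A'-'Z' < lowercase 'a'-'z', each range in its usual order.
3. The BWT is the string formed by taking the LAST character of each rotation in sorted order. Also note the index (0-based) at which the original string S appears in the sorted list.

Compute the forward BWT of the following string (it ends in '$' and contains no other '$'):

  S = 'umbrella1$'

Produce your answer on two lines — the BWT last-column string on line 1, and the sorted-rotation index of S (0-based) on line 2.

Answer: 1almrleub$
9

Derivation:
All 10 rotations (rotation i = S[i:]+S[:i]):
  rot[0] = umbrella1$
  rot[1] = mbrella1$u
  rot[2] = brella1$um
  rot[3] = rella1$umb
  rot[4] = ella1$umbr
  rot[5] = lla1$umbre
  rot[6] = la1$umbrel
  rot[7] = a1$umbrell
  rot[8] = 1$umbrella
  rot[9] = $umbrella1
Sorted (with $ < everything):
  sorted[0] = $umbrella1  (last char: '1')
  sorted[1] = 1$umbrella  (last char: 'a')
  sorted[2] = a1$umbrell  (last char: 'l')
  sorted[3] = brella1$um  (last char: 'm')
  sorted[4] = ella1$umbr  (last char: 'r')
  sorted[5] = la1$umbrel  (last char: 'l')
  sorted[6] = lla1$umbre  (last char: 'e')
  sorted[7] = mbrella1$u  (last char: 'u')
  sorted[8] = rella1$umb  (last char: 'b')
  sorted[9] = umbrella1$  (last char: '$')
Last column: 1almrleub$
Original string S is at sorted index 9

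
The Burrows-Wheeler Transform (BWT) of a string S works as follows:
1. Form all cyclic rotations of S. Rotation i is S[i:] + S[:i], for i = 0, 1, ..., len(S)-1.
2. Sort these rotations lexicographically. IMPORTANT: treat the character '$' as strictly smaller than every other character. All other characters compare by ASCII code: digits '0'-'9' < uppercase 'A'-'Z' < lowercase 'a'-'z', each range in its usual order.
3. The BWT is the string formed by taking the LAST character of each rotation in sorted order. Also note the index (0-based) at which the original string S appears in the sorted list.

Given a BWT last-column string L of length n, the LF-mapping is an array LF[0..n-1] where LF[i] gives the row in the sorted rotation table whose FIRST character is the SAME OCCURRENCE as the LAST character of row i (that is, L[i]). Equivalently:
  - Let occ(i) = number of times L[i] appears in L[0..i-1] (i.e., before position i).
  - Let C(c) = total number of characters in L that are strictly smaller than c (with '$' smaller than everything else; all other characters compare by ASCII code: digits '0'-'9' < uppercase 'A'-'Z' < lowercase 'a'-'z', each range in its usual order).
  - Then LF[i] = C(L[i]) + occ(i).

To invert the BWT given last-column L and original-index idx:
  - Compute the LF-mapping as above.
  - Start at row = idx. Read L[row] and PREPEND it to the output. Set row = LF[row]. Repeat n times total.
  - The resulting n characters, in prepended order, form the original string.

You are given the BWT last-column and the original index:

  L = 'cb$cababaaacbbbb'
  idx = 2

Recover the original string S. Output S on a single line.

Answer: abaabbcbcabbabc$

Derivation:
LF mapping: 13 6 0 14 1 7 2 8 3 4 5 15 9 10 11 12
Walk LF starting at row 2, prepending L[row]:
  step 1: row=2, L[2]='$', prepend. Next row=LF[2]=0
  step 2: row=0, L[0]='c', prepend. Next row=LF[0]=13
  step 3: row=13, L[13]='b', prepend. Next row=LF[13]=10
  step 4: row=10, L[10]='a', prepend. Next row=LF[10]=5
  step 5: row=5, L[5]='b', prepend. Next row=LF[5]=7
  step 6: row=7, L[7]='b', prepend. Next row=LF[7]=8
  step 7: row=8, L[8]='a', prepend. Next row=LF[8]=3
  step 8: row=3, L[3]='c', prepend. Next row=LF[3]=14
  step 9: row=14, L[14]='b', prepend. Next row=LF[14]=11
  step 10: row=11, L[11]='c', prepend. Next row=LF[11]=15
  step 11: row=15, L[15]='b', prepend. Next row=LF[15]=12
  step 12: row=12, L[12]='b', prepend. Next row=LF[12]=9
  step 13: row=9, L[9]='a', prepend. Next row=LF[9]=4
  step 14: row=4, L[4]='a', prepend. Next row=LF[4]=1
  step 15: row=1, L[1]='b', prepend. Next row=LF[1]=6
  step 16: row=6, L[6]='a', prepend. Next row=LF[6]=2
Reversed output: abaabbcbcabbabc$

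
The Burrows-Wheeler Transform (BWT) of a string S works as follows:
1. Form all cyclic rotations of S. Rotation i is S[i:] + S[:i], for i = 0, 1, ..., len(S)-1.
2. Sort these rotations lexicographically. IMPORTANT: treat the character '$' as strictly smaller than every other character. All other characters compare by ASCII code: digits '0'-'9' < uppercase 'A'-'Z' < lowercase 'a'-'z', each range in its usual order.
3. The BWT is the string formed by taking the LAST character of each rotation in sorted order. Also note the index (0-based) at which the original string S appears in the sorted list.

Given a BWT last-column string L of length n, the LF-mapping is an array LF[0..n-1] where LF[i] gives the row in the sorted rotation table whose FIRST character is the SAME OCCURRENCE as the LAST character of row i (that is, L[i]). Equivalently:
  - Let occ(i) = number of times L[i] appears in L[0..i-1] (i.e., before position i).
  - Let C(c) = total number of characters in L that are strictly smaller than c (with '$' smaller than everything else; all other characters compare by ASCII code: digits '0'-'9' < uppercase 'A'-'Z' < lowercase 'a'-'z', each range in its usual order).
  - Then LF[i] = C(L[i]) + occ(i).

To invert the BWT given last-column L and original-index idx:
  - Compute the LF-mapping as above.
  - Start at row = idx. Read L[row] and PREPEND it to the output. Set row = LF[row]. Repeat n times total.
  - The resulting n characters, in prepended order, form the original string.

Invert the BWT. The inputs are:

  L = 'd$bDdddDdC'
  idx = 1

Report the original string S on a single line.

LF mapping: 5 0 4 2 6 7 8 3 9 1
Walk LF starting at row 1, prepending L[row]:
  step 1: row=1, L[1]='$', prepend. Next row=LF[1]=0
  step 2: row=0, L[0]='d', prepend. Next row=LF[0]=5
  step 3: row=5, L[5]='d', prepend. Next row=LF[5]=7
  step 4: row=7, L[7]='D', prepend. Next row=LF[7]=3
  step 5: row=3, L[3]='D', prepend. Next row=LF[3]=2
  step 6: row=2, L[2]='b', prepend. Next row=LF[2]=4
  step 7: row=4, L[4]='d', prepend. Next row=LF[4]=6
  step 8: row=6, L[6]='d', prepend. Next row=LF[6]=8
  step 9: row=8, L[8]='d', prepend. Next row=LF[8]=9
  step 10: row=9, L[9]='C', prepend. Next row=LF[9]=1
Reversed output: CdddbDDdd$

Answer: CdddbDDdd$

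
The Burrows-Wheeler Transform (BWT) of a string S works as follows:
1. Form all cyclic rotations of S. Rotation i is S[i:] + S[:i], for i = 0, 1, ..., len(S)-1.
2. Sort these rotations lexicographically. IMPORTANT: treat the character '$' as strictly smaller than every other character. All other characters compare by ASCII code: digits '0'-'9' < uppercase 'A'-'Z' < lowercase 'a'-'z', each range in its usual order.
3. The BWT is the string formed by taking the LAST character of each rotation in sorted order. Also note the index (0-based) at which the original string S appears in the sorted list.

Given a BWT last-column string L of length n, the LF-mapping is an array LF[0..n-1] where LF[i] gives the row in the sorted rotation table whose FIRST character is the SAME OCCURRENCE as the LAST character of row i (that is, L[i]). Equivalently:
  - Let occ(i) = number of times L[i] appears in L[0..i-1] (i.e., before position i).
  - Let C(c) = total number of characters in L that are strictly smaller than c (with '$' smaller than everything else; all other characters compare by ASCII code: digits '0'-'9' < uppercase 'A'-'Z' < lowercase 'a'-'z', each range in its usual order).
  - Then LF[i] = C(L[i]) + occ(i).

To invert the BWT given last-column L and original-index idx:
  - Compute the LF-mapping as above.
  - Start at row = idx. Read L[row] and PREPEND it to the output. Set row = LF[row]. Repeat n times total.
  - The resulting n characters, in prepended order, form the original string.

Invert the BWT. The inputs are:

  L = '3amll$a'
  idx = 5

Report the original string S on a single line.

LF mapping: 1 2 6 4 5 0 3
Walk LF starting at row 5, prepending L[row]:
  step 1: row=5, L[5]='$', prepend. Next row=LF[5]=0
  step 2: row=0, L[0]='3', prepend. Next row=LF[0]=1
  step 3: row=1, L[1]='a', prepend. Next row=LF[1]=2
  step 4: row=2, L[2]='m', prepend. Next row=LF[2]=6
  step 5: row=6, L[6]='a', prepend. Next row=LF[6]=3
  step 6: row=3, L[3]='l', prepend. Next row=LF[3]=4
  step 7: row=4, L[4]='l', prepend. Next row=LF[4]=5
Reversed output: llama3$

Answer: llama3$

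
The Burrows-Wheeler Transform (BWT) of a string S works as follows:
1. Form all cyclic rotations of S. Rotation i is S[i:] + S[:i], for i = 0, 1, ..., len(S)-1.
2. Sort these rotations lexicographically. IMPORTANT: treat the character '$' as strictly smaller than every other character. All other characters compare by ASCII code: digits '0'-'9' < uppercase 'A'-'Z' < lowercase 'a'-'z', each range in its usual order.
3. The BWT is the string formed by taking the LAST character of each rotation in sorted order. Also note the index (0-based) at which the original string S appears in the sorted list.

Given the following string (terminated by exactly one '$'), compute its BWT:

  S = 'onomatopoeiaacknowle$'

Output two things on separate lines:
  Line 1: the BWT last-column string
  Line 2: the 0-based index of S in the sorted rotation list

All 21 rotations (rotation i = S[i:]+S[:i]):
  rot[0] = onomatopoeiaacknowle$
  rot[1] = nomatopoeiaacknowle$o
  rot[2] = omatopoeiaacknowle$on
  rot[3] = matopoeiaacknowle$ono
  rot[4] = atopoeiaacknowle$onom
  rot[5] = topoeiaacknowle$onoma
  rot[6] = opoeiaacknowle$onomat
  rot[7] = poeiaacknowle$onomato
  rot[8] = oeiaacknowle$onomatop
  rot[9] = eiaacknowle$onomatopo
  rot[10] = iaacknowle$onomatopoe
  rot[11] = aacknowle$onomatopoei
  rot[12] = acknowle$onomatopoeia
  rot[13] = cknowle$onomatopoeiaa
  rot[14] = knowle$onomatopoeiaac
  rot[15] = nowle$onomatopoeiaack
  rot[16] = owle$onomatopoeiaackn
  rot[17] = wle$onomatopoeiaackno
  rot[18] = le$onomatopoeiaacknow
  rot[19] = e$onomatopoeiaacknowl
  rot[20] = $onomatopoeiaacknowle
Sorted (with $ < everything):
  sorted[0] = $onomatopoeiaacknowle  (last char: 'e')
  sorted[1] = aacknowle$onomatopoei  (last char: 'i')
  sorted[2] = acknowle$onomatopoeia  (last char: 'a')
  sorted[3] = atopoeiaacknowle$onom  (last char: 'm')
  sorted[4] = cknowle$onomatopoeiaa  (last char: 'a')
  sorted[5] = e$onomatopoeiaacknowl  (last char: 'l')
  sorted[6] = eiaacknowle$onomatopo  (last char: 'o')
  sorted[7] = iaacknowle$onomatopoe  (last char: 'e')
  sorted[8] = knowle$onomatopoeiaac  (last char: 'c')
  sorted[9] = le$onomatopoeiaacknow  (last char: 'w')
  sorted[10] = matopoeiaacknowle$ono  (last char: 'o')
  sorted[11] = nomatopoeiaacknowle$o  (last char: 'o')
  sorted[12] = nowle$onomatopoeiaack  (last char: 'k')
  sorted[13] = oeiaacknowle$onomatop  (last char: 'p')
  sorted[14] = omatopoeiaacknowle$on  (last char: 'n')
  sorted[15] = onomatopoeiaacknowle$  (last char: '$')
  sorted[16] = opoeiaacknowle$onomat  (last char: 't')
  sorted[17] = owle$onomatopoeiaackn  (last char: 'n')
  sorted[18] = poeiaacknowle$onomato  (last char: 'o')
  sorted[19] = topoeiaacknowle$onoma  (last char: 'a')
  sorted[20] = wle$onomatopoeiaackno  (last char: 'o')
Last column: eiamaloecwookpn$tnoao
Original string S is at sorted index 15

Answer: eiamaloecwookpn$tnoao
15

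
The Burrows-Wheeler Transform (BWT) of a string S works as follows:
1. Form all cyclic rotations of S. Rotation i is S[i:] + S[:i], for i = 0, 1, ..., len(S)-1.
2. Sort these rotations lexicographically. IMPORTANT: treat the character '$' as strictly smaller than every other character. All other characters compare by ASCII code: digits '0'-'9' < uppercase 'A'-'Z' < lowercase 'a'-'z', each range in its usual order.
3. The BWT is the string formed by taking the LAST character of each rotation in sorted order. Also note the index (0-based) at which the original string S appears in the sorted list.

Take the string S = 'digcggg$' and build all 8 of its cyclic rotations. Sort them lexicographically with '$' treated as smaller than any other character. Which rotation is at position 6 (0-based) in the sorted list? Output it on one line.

Answer: ggg$digc

Derivation:
All 8 rotations (rotation i = S[i:]+S[:i]):
  rot[0] = digcggg$
  rot[1] = igcggg$d
  rot[2] = gcggg$di
  rot[3] = cggg$dig
  rot[4] = ggg$digc
  rot[5] = gg$digcg
  rot[6] = g$digcgg
  rot[7] = $digcggg
Sorted (with $ < everything):
  sorted[0] = $digcggg
  sorted[1] = cggg$dig
  sorted[2] = digcggg$
  sorted[3] = g$digcgg
  sorted[4] = gcggg$di
  sorted[5] = gg$digcg
  sorted[6] = ggg$digc
  sorted[7] = igcggg$d
sorted[6] = ggg$digc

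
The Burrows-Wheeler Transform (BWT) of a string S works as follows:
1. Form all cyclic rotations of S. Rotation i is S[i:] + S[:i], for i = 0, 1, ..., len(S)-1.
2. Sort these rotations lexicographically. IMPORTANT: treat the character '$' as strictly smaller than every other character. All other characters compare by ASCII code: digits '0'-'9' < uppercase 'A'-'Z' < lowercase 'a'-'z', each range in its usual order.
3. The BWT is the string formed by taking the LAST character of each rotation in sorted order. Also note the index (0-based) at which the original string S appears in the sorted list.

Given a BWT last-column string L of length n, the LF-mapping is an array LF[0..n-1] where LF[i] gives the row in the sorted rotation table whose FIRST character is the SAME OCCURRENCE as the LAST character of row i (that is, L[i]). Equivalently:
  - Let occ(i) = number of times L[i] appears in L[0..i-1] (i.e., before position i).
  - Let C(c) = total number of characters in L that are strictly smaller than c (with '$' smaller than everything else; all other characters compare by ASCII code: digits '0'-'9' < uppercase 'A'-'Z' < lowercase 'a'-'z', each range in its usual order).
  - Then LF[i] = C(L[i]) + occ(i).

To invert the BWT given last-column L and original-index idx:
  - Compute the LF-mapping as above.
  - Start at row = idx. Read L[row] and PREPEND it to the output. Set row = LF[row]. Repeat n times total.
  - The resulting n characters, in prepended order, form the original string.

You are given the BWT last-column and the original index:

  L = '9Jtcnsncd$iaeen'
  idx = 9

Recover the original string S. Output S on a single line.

LF mapping: 1 2 14 4 10 13 11 5 6 0 9 3 7 8 12
Walk LF starting at row 9, prepending L[row]:
  step 1: row=9, L[9]='$', prepend. Next row=LF[9]=0
  step 2: row=0, L[0]='9', prepend. Next row=LF[0]=1
  step 3: row=1, L[1]='J', prepend. Next row=LF[1]=2
  step 4: row=2, L[2]='t', prepend. Next row=LF[2]=14
  step 5: row=14, L[14]='n', prepend. Next row=LF[14]=12
  step 6: row=12, L[12]='e', prepend. Next row=LF[12]=7
  step 7: row=7, L[7]='c', prepend. Next row=LF[7]=5
  step 8: row=5, L[5]='s', prepend. Next row=LF[5]=13
  step 9: row=13, L[13]='e', prepend. Next row=LF[13]=8
  step 10: row=8, L[8]='d', prepend. Next row=LF[8]=6
  step 11: row=6, L[6]='n', prepend. Next row=LF[6]=11
  step 12: row=11, L[11]='a', prepend. Next row=LF[11]=3
  step 13: row=3, L[3]='c', prepend. Next row=LF[3]=4
  step 14: row=4, L[4]='n', prepend. Next row=LF[4]=10
  step 15: row=10, L[10]='i', prepend. Next row=LF[10]=9
Reversed output: incandescentJ9$

Answer: incandescentJ9$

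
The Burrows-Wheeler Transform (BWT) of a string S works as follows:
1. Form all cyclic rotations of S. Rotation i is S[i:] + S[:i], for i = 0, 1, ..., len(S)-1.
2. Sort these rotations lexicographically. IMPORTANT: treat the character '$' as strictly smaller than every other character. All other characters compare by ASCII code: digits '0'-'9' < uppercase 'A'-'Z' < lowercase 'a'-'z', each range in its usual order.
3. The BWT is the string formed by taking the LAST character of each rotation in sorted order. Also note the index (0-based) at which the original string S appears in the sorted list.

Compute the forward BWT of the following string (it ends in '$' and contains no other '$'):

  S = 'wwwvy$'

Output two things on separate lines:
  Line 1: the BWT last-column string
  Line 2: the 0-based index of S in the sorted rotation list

All 6 rotations (rotation i = S[i:]+S[:i]):
  rot[0] = wwwvy$
  rot[1] = wwvy$w
  rot[2] = wvy$ww
  rot[3] = vy$www
  rot[4] = y$wwwv
  rot[5] = $wwwvy
Sorted (with $ < everything):
  sorted[0] = $wwwvy  (last char: 'y')
  sorted[1] = vy$www  (last char: 'w')
  sorted[2] = wvy$ww  (last char: 'w')
  sorted[3] = wwvy$w  (last char: 'w')
  sorted[4] = wwwvy$  (last char: '$')
  sorted[5] = y$wwwv  (last char: 'v')
Last column: ywww$v
Original string S is at sorted index 4

Answer: ywww$v
4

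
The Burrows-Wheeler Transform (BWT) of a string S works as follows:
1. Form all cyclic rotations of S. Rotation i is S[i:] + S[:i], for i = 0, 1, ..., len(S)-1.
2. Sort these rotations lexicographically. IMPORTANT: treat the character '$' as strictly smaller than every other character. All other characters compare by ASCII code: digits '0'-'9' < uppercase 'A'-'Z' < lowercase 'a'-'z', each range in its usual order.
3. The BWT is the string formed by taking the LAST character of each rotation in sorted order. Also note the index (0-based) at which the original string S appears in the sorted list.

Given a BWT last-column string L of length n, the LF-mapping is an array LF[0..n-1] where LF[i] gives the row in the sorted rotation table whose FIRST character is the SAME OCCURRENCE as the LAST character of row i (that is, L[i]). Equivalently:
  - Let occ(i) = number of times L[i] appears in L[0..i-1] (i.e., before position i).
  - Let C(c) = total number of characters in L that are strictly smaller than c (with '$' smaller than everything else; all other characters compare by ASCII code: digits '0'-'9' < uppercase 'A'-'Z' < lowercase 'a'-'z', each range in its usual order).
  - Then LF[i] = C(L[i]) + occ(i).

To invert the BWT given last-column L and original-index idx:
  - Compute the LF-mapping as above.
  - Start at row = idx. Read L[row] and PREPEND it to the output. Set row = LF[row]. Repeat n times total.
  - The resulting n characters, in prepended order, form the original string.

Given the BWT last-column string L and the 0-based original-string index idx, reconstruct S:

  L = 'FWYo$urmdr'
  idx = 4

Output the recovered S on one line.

Answer: drumroYWF$

Derivation:
LF mapping: 1 2 3 6 0 9 7 5 4 8
Walk LF starting at row 4, prepending L[row]:
  step 1: row=4, L[4]='$', prepend. Next row=LF[4]=0
  step 2: row=0, L[0]='F', prepend. Next row=LF[0]=1
  step 3: row=1, L[1]='W', prepend. Next row=LF[1]=2
  step 4: row=2, L[2]='Y', prepend. Next row=LF[2]=3
  step 5: row=3, L[3]='o', prepend. Next row=LF[3]=6
  step 6: row=6, L[6]='r', prepend. Next row=LF[6]=7
  step 7: row=7, L[7]='m', prepend. Next row=LF[7]=5
  step 8: row=5, L[5]='u', prepend. Next row=LF[5]=9
  step 9: row=9, L[9]='r', prepend. Next row=LF[9]=8
  step 10: row=8, L[8]='d', prepend. Next row=LF[8]=4
Reversed output: drumroYWF$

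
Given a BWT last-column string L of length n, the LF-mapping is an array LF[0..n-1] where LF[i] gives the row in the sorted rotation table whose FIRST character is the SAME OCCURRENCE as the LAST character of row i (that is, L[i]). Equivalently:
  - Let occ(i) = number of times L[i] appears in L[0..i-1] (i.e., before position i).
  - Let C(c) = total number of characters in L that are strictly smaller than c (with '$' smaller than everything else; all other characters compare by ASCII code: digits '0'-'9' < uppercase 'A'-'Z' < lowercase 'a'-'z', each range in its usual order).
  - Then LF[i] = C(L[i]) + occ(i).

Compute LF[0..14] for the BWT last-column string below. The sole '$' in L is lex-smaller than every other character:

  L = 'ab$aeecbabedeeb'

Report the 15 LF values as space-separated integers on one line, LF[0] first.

Char counts: '$':1, 'a':3, 'b':4, 'c':1, 'd':1, 'e':5
C (first-col start): C('$')=0, C('a')=1, C('b')=4, C('c')=8, C('d')=9, C('e')=10
L[0]='a': occ=0, LF[0]=C('a')+0=1+0=1
L[1]='b': occ=0, LF[1]=C('b')+0=4+0=4
L[2]='$': occ=0, LF[2]=C('$')+0=0+0=0
L[3]='a': occ=1, LF[3]=C('a')+1=1+1=2
L[4]='e': occ=0, LF[4]=C('e')+0=10+0=10
L[5]='e': occ=1, LF[5]=C('e')+1=10+1=11
L[6]='c': occ=0, LF[6]=C('c')+0=8+0=8
L[7]='b': occ=1, LF[7]=C('b')+1=4+1=5
L[8]='a': occ=2, LF[8]=C('a')+2=1+2=3
L[9]='b': occ=2, LF[9]=C('b')+2=4+2=6
L[10]='e': occ=2, LF[10]=C('e')+2=10+2=12
L[11]='d': occ=0, LF[11]=C('d')+0=9+0=9
L[12]='e': occ=3, LF[12]=C('e')+3=10+3=13
L[13]='e': occ=4, LF[13]=C('e')+4=10+4=14
L[14]='b': occ=3, LF[14]=C('b')+3=4+3=7

Answer: 1 4 0 2 10 11 8 5 3 6 12 9 13 14 7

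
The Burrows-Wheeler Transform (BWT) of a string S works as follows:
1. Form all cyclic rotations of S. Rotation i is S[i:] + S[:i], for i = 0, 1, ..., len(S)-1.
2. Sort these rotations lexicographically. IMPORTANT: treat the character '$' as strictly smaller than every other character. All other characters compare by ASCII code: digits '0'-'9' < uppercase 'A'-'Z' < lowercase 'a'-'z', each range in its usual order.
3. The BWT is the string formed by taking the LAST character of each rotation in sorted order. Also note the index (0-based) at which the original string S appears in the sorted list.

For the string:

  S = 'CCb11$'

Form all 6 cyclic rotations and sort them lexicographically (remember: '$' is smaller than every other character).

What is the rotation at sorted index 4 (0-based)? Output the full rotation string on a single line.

All 6 rotations (rotation i = S[i:]+S[:i]):
  rot[0] = CCb11$
  rot[1] = Cb11$C
  rot[2] = b11$CC
  rot[3] = 11$CCb
  rot[4] = 1$CCb1
  rot[5] = $CCb11
Sorted (with $ < everything):
  sorted[0] = $CCb11
  sorted[1] = 1$CCb1
  sorted[2] = 11$CCb
  sorted[3] = CCb11$
  sorted[4] = Cb11$C
  sorted[5] = b11$CC
sorted[4] = Cb11$C

Answer: Cb11$C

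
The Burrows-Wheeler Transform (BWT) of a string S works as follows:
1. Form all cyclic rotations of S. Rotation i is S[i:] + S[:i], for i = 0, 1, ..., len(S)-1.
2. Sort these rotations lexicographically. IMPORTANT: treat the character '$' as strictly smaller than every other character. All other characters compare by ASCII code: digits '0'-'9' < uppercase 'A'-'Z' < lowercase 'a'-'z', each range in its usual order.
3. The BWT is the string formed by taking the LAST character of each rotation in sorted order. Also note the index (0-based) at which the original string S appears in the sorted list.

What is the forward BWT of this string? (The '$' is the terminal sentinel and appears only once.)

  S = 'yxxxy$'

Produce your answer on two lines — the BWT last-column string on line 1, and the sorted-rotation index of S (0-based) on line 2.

Answer: yyxxx$
5

Derivation:
All 6 rotations (rotation i = S[i:]+S[:i]):
  rot[0] = yxxxy$
  rot[1] = xxxy$y
  rot[2] = xxy$yx
  rot[3] = xy$yxx
  rot[4] = y$yxxx
  rot[5] = $yxxxy
Sorted (with $ < everything):
  sorted[0] = $yxxxy  (last char: 'y')
  sorted[1] = xxxy$y  (last char: 'y')
  sorted[2] = xxy$yx  (last char: 'x')
  sorted[3] = xy$yxx  (last char: 'x')
  sorted[4] = y$yxxx  (last char: 'x')
  sorted[5] = yxxxy$  (last char: '$')
Last column: yyxxx$
Original string S is at sorted index 5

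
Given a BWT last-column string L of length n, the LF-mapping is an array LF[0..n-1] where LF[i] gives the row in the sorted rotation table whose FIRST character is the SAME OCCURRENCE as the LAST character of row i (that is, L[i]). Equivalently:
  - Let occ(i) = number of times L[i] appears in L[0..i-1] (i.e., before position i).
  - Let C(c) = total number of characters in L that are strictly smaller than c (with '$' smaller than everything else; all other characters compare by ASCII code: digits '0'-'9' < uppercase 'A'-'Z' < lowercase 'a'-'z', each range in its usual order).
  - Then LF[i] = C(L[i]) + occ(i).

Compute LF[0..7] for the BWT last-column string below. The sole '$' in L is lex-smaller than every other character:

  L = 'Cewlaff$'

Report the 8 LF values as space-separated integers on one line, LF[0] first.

Answer: 1 3 7 6 2 4 5 0

Derivation:
Char counts: '$':1, 'C':1, 'a':1, 'e':1, 'f':2, 'l':1, 'w':1
C (first-col start): C('$')=0, C('C')=1, C('a')=2, C('e')=3, C('f')=4, C('l')=6, C('w')=7
L[0]='C': occ=0, LF[0]=C('C')+0=1+0=1
L[1]='e': occ=0, LF[1]=C('e')+0=3+0=3
L[2]='w': occ=0, LF[2]=C('w')+0=7+0=7
L[3]='l': occ=0, LF[3]=C('l')+0=6+0=6
L[4]='a': occ=0, LF[4]=C('a')+0=2+0=2
L[5]='f': occ=0, LF[5]=C('f')+0=4+0=4
L[6]='f': occ=1, LF[6]=C('f')+1=4+1=5
L[7]='$': occ=0, LF[7]=C('$')+0=0+0=0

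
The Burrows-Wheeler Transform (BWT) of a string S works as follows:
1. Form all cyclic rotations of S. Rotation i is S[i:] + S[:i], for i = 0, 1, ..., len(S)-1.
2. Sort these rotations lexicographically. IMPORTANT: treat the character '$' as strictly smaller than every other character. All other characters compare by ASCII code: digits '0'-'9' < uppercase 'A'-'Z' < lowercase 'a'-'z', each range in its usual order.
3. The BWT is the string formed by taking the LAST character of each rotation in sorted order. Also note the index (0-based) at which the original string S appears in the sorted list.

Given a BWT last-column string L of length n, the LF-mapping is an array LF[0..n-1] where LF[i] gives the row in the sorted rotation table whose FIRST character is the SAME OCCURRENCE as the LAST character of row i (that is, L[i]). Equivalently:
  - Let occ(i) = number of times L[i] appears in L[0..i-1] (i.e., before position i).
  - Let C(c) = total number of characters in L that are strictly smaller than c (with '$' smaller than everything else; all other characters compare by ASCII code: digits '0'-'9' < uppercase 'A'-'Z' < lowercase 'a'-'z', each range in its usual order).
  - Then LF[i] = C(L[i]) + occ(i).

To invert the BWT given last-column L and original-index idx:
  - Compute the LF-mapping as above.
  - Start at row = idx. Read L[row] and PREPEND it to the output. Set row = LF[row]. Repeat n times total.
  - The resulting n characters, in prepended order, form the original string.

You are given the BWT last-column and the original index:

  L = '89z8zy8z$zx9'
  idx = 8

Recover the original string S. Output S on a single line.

Answer: z88xzy9zz98$

Derivation:
LF mapping: 1 4 8 2 9 7 3 10 0 11 6 5
Walk LF starting at row 8, prepending L[row]:
  step 1: row=8, L[8]='$', prepend. Next row=LF[8]=0
  step 2: row=0, L[0]='8', prepend. Next row=LF[0]=1
  step 3: row=1, L[1]='9', prepend. Next row=LF[1]=4
  step 4: row=4, L[4]='z', prepend. Next row=LF[4]=9
  step 5: row=9, L[9]='z', prepend. Next row=LF[9]=11
  step 6: row=11, L[11]='9', prepend. Next row=LF[11]=5
  step 7: row=5, L[5]='y', prepend. Next row=LF[5]=7
  step 8: row=7, L[7]='z', prepend. Next row=LF[7]=10
  step 9: row=10, L[10]='x', prepend. Next row=LF[10]=6
  step 10: row=6, L[6]='8', prepend. Next row=LF[6]=3
  step 11: row=3, L[3]='8', prepend. Next row=LF[3]=2
  step 12: row=2, L[2]='z', prepend. Next row=LF[2]=8
Reversed output: z88xzy9zz98$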